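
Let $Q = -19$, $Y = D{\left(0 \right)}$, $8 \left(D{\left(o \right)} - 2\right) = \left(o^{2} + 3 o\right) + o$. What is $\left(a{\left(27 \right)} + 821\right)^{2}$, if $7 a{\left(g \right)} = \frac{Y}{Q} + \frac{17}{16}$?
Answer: $\frac{3053333369641}{4528384} \approx 6.7427 \cdot 10^{5}$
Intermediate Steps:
$D{\left(o \right)} = 2 + \frac{o}{2} + \frac{o^{2}}{8}$ ($D{\left(o \right)} = 2 + \frac{\left(o^{2} + 3 o\right) + o}{8} = 2 + \frac{o^{2} + 4 o}{8} = 2 + \left(\frac{o}{2} + \frac{o^{2}}{8}\right) = 2 + \frac{o}{2} + \frac{o^{2}}{8}$)
$Y = 2$ ($Y = 2 + \frac{1}{2} \cdot 0 + \frac{0^{2}}{8} = 2 + 0 + \frac{1}{8} \cdot 0 = 2 + 0 + 0 = 2$)
$a{\left(g \right)} = \frac{291}{2128}$ ($a{\left(g \right)} = \frac{\frac{2}{-19} + \frac{17}{16}}{7} = \frac{2 \left(- \frac{1}{19}\right) + 17 \cdot \frac{1}{16}}{7} = \frac{- \frac{2}{19} + \frac{17}{16}}{7} = \frac{1}{7} \cdot \frac{291}{304} = \frac{291}{2128}$)
$\left(a{\left(27 \right)} + 821\right)^{2} = \left(\frac{291}{2128} + 821\right)^{2} = \left(\frac{1747379}{2128}\right)^{2} = \frac{3053333369641}{4528384}$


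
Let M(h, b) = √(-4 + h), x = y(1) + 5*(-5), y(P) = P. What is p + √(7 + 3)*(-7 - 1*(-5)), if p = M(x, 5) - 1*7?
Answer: -7 - 2*√10 + 2*I*√7 ≈ -13.325 + 5.2915*I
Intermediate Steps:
x = -24 (x = 1 + 5*(-5) = 1 - 25 = -24)
p = -7 + 2*I*√7 (p = √(-4 - 24) - 1*7 = √(-28) - 7 = 2*I*√7 - 7 = -7 + 2*I*√7 ≈ -7.0 + 5.2915*I)
p + √(7 + 3)*(-7 - 1*(-5)) = (-7 + 2*I*√7) + √(7 + 3)*(-7 - 1*(-5)) = (-7 + 2*I*√7) + √10*(-7 + 5) = (-7 + 2*I*√7) + √10*(-2) = (-7 + 2*I*√7) - 2*√10 = -7 - 2*√10 + 2*I*√7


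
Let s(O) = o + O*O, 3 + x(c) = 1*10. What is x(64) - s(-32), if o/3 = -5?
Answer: -1002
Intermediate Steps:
o = -15 (o = 3*(-5) = -15)
x(c) = 7 (x(c) = -3 + 1*10 = -3 + 10 = 7)
s(O) = -15 + O² (s(O) = -15 + O*O = -15 + O²)
x(64) - s(-32) = 7 - (-15 + (-32)²) = 7 - (-15 + 1024) = 7 - 1*1009 = 7 - 1009 = -1002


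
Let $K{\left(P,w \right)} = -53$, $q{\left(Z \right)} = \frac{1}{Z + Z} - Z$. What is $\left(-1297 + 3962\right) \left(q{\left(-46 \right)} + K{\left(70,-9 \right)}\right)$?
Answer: $- \frac{1718925}{92} \approx -18684.0$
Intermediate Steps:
$q{\left(Z \right)} = \frac{1}{2 Z} - Z$
$\left(-1297 + 3962\right) \left(q{\left(-46 \right)} + K{\left(70,-9 \right)}\right) = \left(-1297 + 3962\right) \left(\left(\frac{1}{2 \left(-46\right)} - -46\right) - 53\right) = 2665 \left(\left(\frac{1}{2} \left(- \frac{1}{46}\right) + 46\right) - 53\right) = 2665 \left(\left(- \frac{1}{92} + 46\right) - 53\right) = 2665 \left(\frac{4231}{92} - 53\right) = 2665 \left(- \frac{645}{92}\right) = - \frac{1718925}{92}$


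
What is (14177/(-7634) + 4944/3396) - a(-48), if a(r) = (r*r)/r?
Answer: 102833373/2160422 ≈ 47.599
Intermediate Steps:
a(r) = r (a(r) = r²/r = r)
(14177/(-7634) + 4944/3396) - a(-48) = (14177/(-7634) + 4944/3396) - 1*(-48) = (14177*(-1/7634) + 4944*(1/3396)) + 48 = (-14177/7634 + 412/283) + 48 = -866883/2160422 + 48 = 102833373/2160422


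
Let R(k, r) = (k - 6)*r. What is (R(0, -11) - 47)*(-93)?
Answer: -1767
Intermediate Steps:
R(k, r) = r*(-6 + k) (R(k, r) = (-6 + k)*r = r*(-6 + k))
(R(0, -11) - 47)*(-93) = (-11*(-6 + 0) - 47)*(-93) = (-11*(-6) - 47)*(-93) = (66 - 47)*(-93) = 19*(-93) = -1767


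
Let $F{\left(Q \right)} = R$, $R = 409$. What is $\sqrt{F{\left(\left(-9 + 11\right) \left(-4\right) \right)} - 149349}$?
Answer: $2 i \sqrt{37235} \approx 385.93 i$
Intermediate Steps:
$F{\left(Q \right)} = 409$
$\sqrt{F{\left(\left(-9 + 11\right) \left(-4\right) \right)} - 149349} = \sqrt{409 - 149349} = \sqrt{-148940} = 2 i \sqrt{37235}$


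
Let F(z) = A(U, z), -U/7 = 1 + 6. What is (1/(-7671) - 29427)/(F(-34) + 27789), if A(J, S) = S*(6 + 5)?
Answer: -225734518/210300465 ≈ -1.0734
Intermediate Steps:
U = -49 (U = -7*(1 + 6) = -7*7 = -49)
A(J, S) = 11*S (A(J, S) = S*11 = 11*S)
F(z) = 11*z
(1/(-7671) - 29427)/(F(-34) + 27789) = (1/(-7671) - 29427)/(11*(-34) + 27789) = (-1/7671 - 29427)/(-374 + 27789) = -225734518/7671/27415 = -225734518/7671*1/27415 = -225734518/210300465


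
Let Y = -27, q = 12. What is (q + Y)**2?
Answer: 225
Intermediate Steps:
(q + Y)**2 = (12 - 27)**2 = (-15)**2 = 225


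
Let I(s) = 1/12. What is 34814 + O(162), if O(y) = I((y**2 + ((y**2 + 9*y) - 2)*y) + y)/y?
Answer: 67678417/1944 ≈ 34814.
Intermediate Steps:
I(s) = 1/12
O(y) = 1/(12*y)
34814 + O(162) = 34814 + (1/12)/162 = 34814 + (1/12)*(1/162) = 34814 + 1/1944 = 67678417/1944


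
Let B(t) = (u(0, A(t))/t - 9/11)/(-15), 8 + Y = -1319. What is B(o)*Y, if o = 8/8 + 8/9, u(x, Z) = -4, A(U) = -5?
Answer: -242841/935 ≈ -259.72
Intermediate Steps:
Y = -1327 (Y = -8 - 1319 = -1327)
o = 17/9 (o = 8*(1/8) + 8*(1/9) = 1 + 8/9 = 17/9 ≈ 1.8889)
B(t) = 3/55 + 4/(15*t) (B(t) = (-4/t - 9/11)/(-15) = (-4/t - 9*1/11)*(-1/15) = (-4/t - 9/11)*(-1/15) = (-9/11 - 4/t)*(-1/15) = 3/55 + 4/(15*t))
B(o)*Y = ((44 + 9*(17/9))/(165*(17/9)))*(-1327) = ((1/165)*(9/17)*(44 + 17))*(-1327) = ((1/165)*(9/17)*61)*(-1327) = (183/935)*(-1327) = -242841/935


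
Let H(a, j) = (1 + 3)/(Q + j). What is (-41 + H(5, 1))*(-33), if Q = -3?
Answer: 1419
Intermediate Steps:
H(a, j) = 4/(-3 + j) (H(a, j) = (1 + 3)/(-3 + j) = 4/(-3 + j))
(-41 + H(5, 1))*(-33) = (-41 + 4/(-3 + 1))*(-33) = (-41 + 4/(-2))*(-33) = (-41 + 4*(-½))*(-33) = (-41 - 2)*(-33) = -43*(-33) = 1419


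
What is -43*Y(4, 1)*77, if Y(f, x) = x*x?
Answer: -3311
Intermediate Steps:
Y(f, x) = x²
-43*Y(4, 1)*77 = -43*1²*77 = -43*1*77 = -43*77 = -3311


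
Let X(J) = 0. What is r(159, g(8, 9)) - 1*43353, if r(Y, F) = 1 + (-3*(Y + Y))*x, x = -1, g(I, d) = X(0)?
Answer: -42398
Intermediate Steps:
g(I, d) = 0
r(Y, F) = 1 + 6*Y (r(Y, F) = 1 - 3*(Y + Y)*(-1) = 1 - 6*Y*(-1) = 1 + 6*Y)
r(159, g(8, 9)) - 1*43353 = (1 + 6*159) - 1*43353 = (1 + 954) - 43353 = 955 - 43353 = -42398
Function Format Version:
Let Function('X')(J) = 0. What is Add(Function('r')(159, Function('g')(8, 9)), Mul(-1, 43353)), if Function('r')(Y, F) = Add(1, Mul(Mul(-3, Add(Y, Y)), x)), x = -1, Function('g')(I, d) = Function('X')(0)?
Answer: -42398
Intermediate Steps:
Function('g')(I, d) = 0
Function('r')(Y, F) = Add(1, Mul(6, Y)) (Function('r')(Y, F) = Add(1, Mul(Mul(-3, Add(Y, Y)), -1)) = Add(1, Mul(Mul(-3, Mul(2, Y)), -1)) = Add(1, Mul(Mul(-6, Y), -1)) = Add(1, Mul(6, Y)))
Add(Function('r')(159, Function('g')(8, 9)), Mul(-1, 43353)) = Add(Add(1, Mul(6, 159)), Mul(-1, 43353)) = Add(Add(1, 954), -43353) = Add(955, -43353) = -42398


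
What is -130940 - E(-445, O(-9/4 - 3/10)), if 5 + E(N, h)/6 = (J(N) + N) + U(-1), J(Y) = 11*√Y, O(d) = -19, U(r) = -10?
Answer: -128180 - 66*I*√445 ≈ -1.2818e+5 - 1392.3*I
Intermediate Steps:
E(N, h) = -90 + 6*N + 66*√N (E(N, h) = -30 + 6*((11*√N + N) - 10) = -30 + 6*((N + 11*√N) - 10) = -30 + 6*(-10 + N + 11*√N) = -30 + (-60 + 6*N + 66*√N) = -90 + 6*N + 66*√N)
-130940 - E(-445, O(-9/4 - 3/10)) = -130940 - (-90 + 6*(-445) + 66*√(-445)) = -130940 - (-90 - 2670 + 66*(I*√445)) = -130940 - (-90 - 2670 + 66*I*√445) = -130940 - (-2760 + 66*I*√445) = -130940 + (2760 - 66*I*√445) = -128180 - 66*I*√445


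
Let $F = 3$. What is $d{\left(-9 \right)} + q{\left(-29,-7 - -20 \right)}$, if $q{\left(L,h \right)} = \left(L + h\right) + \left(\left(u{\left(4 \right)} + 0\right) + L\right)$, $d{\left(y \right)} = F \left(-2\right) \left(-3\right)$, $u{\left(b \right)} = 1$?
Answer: $-26$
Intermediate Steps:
$d{\left(y \right)} = 18$ ($d{\left(y \right)} = 3 \left(-2\right) \left(-3\right) = \left(-6\right) \left(-3\right) = 18$)
$q{\left(L,h \right)} = 1 + h + 2 L$ ($q{\left(L,h \right)} = \left(L + h\right) + \left(\left(1 + 0\right) + L\right) = \left(L + h\right) + \left(1 + L\right) = 1 + h + 2 L$)
$d{\left(-9 \right)} + q{\left(-29,-7 - -20 \right)} = 18 + \left(1 - -13 + 2 \left(-29\right)\right) = 18 + \left(1 + \left(-7 + 20\right) - 58\right) = 18 + \left(1 + 13 - 58\right) = 18 - 44 = -26$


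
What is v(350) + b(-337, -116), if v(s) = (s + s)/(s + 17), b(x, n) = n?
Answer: -41872/367 ≈ -114.09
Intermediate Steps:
v(s) = 2*s/(17 + s) (v(s) = (2*s)/(17 + s) = 2*s/(17 + s))
v(350) + b(-337, -116) = 2*350/(17 + 350) - 116 = 2*350/367 - 116 = 2*350*(1/367) - 116 = 700/367 - 116 = -41872/367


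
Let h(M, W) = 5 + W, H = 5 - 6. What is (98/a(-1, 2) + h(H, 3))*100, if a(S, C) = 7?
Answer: 2200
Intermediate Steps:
H = -1
(98/a(-1, 2) + h(H, 3))*100 = (98/7 + (5 + 3))*100 = (98*(⅐) + 8)*100 = (14 + 8)*100 = 22*100 = 2200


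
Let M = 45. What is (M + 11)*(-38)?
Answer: -2128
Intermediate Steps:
(M + 11)*(-38) = (45 + 11)*(-38) = 56*(-38) = -2128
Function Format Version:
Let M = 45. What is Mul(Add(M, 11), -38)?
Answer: -2128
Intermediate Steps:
Mul(Add(M, 11), -38) = Mul(Add(45, 11), -38) = Mul(56, -38) = -2128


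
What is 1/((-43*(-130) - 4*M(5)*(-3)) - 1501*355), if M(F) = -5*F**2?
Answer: -1/528765 ≈ -1.8912e-6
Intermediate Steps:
1/((-43*(-130) - 4*M(5)*(-3)) - 1501*355) = 1/((-43*(-130) - (-20)*5**2*(-3)) - 1501*355) = 1/((5590 - (-20)*25*(-3)) - 532855) = 1/((5590 - 4*(-125)*(-3)) - 532855) = 1/((5590 + 500*(-3)) - 532855) = 1/((5590 - 1500) - 532855) = 1/(4090 - 532855) = 1/(-528765) = -1/528765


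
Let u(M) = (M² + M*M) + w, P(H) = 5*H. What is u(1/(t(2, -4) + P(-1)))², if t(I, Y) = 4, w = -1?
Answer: 1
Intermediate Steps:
u(M) = -1 + 2*M² (u(M) = (M² + M*M) - 1 = (M² + M²) - 1 = 2*M² - 1 = -1 + 2*M²)
u(1/(t(2, -4) + P(-1)))² = (-1 + 2*(1/(4 + 5*(-1)))²)² = (-1 + 2*(1/(4 - 5))²)² = (-1 + 2*(1/(-1))²)² = (-1 + 2*(-1)²)² = (-1 + 2*1)² = (-1 + 2)² = 1² = 1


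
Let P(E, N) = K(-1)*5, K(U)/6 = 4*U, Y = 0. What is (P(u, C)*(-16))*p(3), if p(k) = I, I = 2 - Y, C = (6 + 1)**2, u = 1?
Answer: 3840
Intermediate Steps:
K(U) = 24*U (K(U) = 6*(4*U) = 24*U)
C = 49 (C = 7**2 = 49)
P(E, N) = -120 (P(E, N) = (24*(-1))*5 = -24*5 = -120)
I = 2 (I = 2 - 1*0 = 2 + 0 = 2)
p(k) = 2
(P(u, C)*(-16))*p(3) = -120*(-16)*2 = 1920*2 = 3840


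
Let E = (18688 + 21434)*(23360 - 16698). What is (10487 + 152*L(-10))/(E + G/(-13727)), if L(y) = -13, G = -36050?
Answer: 16690071/524161115354 ≈ 3.1842e-5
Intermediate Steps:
E = 267292764 (E = 40122*6662 = 267292764)
(10487 + 152*L(-10))/(E + G/(-13727)) = (10487 + 152*(-13))/(267292764 - 36050/(-13727)) = (10487 - 1976)/(267292764 - 36050*(-1/13727)) = 8511/(267292764 + 5150/1961) = 8511/(524161115354/1961) = 8511*(1961/524161115354) = 16690071/524161115354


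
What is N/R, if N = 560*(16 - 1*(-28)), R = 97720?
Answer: 88/349 ≈ 0.25215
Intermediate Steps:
N = 24640 (N = 560*(16 + 28) = 560*44 = 24640)
N/R = 24640/97720 = 24640*(1/97720) = 88/349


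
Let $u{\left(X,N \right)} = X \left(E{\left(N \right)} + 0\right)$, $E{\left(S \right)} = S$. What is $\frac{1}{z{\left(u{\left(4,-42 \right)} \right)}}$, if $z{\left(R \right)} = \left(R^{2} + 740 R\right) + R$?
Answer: $- \frac{1}{96264} \approx -1.0388 \cdot 10^{-5}$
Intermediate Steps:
$u{\left(X,N \right)} = N X$ ($u{\left(X,N \right)} = X \left(N + 0\right) = X N = N X$)
$z{\left(R \right)} = R^{2} + 741 R$
$\frac{1}{z{\left(u{\left(4,-42 \right)} \right)}} = \frac{1}{\left(-42\right) 4 \left(741 - 168\right)} = \frac{1}{\left(-168\right) \left(741 - 168\right)} = \frac{1}{\left(-168\right) 573} = \frac{1}{-96264} = - \frac{1}{96264}$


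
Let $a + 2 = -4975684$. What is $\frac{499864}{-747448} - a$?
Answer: $\frac{464883256183}{93431} \approx 4.9757 \cdot 10^{6}$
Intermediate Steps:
$a = -4975686$ ($a = -2 - 4975684 = -4975686$)
$\frac{499864}{-747448} - a = \frac{499864}{-747448} - -4975686 = 499864 \left(- \frac{1}{747448}\right) + 4975686 = - \frac{62483}{93431} + 4975686 = \frac{464883256183}{93431}$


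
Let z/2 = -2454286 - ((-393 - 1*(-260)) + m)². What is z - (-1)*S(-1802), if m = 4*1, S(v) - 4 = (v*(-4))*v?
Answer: -17930666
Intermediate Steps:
S(v) = 4 - 4*v² (S(v) = 4 + (v*(-4))*v = 4 + (-4*v)*v = 4 - 4*v²)
m = 4
z = -4941854 (z = 2*(-2454286 - ((-393 - 1*(-260)) + 4)²) = 2*(-2454286 - ((-393 + 260) + 4)²) = 2*(-2454286 - (-133 + 4)²) = 2*(-2454286 - 1*(-129)²) = 2*(-2454286 - 1*16641) = 2*(-2454286 - 16641) = 2*(-2470927) = -4941854)
z - (-1)*S(-1802) = -4941854 - (-1)*(4 - 4*(-1802)²) = -4941854 - (-1)*(4 - 4*3247204) = -4941854 - (-1)*(4 - 12988816) = -4941854 - (-1)*(-12988812) = -4941854 - 1*12988812 = -4941854 - 12988812 = -17930666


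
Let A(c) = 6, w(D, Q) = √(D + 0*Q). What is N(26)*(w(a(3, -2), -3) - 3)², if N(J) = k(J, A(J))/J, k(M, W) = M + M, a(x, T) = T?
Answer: 14 - 12*I*√2 ≈ 14.0 - 16.971*I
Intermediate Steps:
w(D, Q) = √D (w(D, Q) = √(D + 0) = √D)
k(M, W) = 2*M
N(J) = 2 (N(J) = (2*J)/J = 2)
N(26)*(w(a(3, -2), -3) - 3)² = 2*(√(-2) - 3)² = 2*(I*√2 - 3)² = 2*(-3 + I*√2)²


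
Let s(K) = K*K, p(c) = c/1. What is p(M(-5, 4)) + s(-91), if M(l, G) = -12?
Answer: 8269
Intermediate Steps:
p(c) = c (p(c) = c*1 = c)
s(K) = K²
p(M(-5, 4)) + s(-91) = -12 + (-91)² = -12 + 8281 = 8269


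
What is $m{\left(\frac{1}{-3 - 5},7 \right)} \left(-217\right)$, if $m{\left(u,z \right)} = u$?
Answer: $\frac{217}{8} \approx 27.125$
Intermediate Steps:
$m{\left(\frac{1}{-3 - 5},7 \right)} \left(-217\right) = \frac{1}{-3 - 5} \left(-217\right) = \frac{1}{-8} \left(-217\right) = \left(- \frac{1}{8}\right) \left(-217\right) = \frac{217}{8}$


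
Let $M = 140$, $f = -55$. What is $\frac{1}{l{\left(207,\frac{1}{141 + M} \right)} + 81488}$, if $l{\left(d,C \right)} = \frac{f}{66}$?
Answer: $\frac{6}{488923} \approx 1.2272 \cdot 10^{-5}$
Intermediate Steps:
$l{\left(d,C \right)} = - \frac{5}{6}$ ($l{\left(d,C \right)} = - \frac{55}{66} = \left(-55\right) \frac{1}{66} = - \frac{5}{6}$)
$\frac{1}{l{\left(207,\frac{1}{141 + M} \right)} + 81488} = \frac{1}{- \frac{5}{6} + 81488} = \frac{1}{\frac{488923}{6}} = \frac{6}{488923}$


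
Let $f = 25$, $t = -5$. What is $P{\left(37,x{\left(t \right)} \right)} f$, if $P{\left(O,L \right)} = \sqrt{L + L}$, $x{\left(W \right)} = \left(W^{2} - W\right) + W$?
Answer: $125 \sqrt{2} \approx 176.78$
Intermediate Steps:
$x{\left(W \right)} = W^{2}$
$P{\left(O,L \right)} = \sqrt{2} \sqrt{L}$ ($P{\left(O,L \right)} = \sqrt{2 L} = \sqrt{2} \sqrt{L}$)
$P{\left(37,x{\left(t \right)} \right)} f = \sqrt{2} \sqrt{\left(-5\right)^{2}} \cdot 25 = \sqrt{2} \sqrt{25} \cdot 25 = \sqrt{2} \cdot 5 \cdot 25 = 5 \sqrt{2} \cdot 25 = 125 \sqrt{2}$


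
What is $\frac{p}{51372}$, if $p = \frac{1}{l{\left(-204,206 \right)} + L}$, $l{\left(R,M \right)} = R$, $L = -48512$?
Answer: $- \frac{1}{2502638352} \approx -3.9958 \cdot 10^{-10}$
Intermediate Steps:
$p = - \frac{1}{48716}$ ($p = \frac{1}{-204 - 48512} = \frac{1}{-48716} = - \frac{1}{48716} \approx -2.0527 \cdot 10^{-5}$)
$\frac{p}{51372} = - \frac{1}{48716 \cdot 51372} = \left(- \frac{1}{48716}\right) \frac{1}{51372} = - \frac{1}{2502638352}$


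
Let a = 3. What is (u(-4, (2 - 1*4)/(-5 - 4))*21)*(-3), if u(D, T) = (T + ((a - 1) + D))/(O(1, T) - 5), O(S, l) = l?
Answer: -1008/43 ≈ -23.442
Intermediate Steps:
u(D, T) = (2 + D + T)/(-5 + T) (u(D, T) = (T + ((3 - 1) + D))/(T - 5) = (T + (2 + D))/(-5 + T) = (2 + D + T)/(-5 + T))
(u(-4, (2 - 1*4)/(-5 - 4))*21)*(-3) = (((2 - 4 + (2 - 1*4)/(-5 - 4))/(-5 + (2 - 1*4)/(-5 - 4)))*21)*(-3) = (((2 - 4 + (2 - 4)/(-9))/(-5 + (2 - 4)/(-9)))*21)*(-3) = (((2 - 4 - 2*(-1/9))/(-5 - 2*(-1/9)))*21)*(-3) = (((2 - 4 + 2/9)/(-5 + 2/9))*21)*(-3) = ((-16/9/(-43/9))*21)*(-3) = (-9/43*(-16/9)*21)*(-3) = ((16/43)*21)*(-3) = (336/43)*(-3) = -1008/43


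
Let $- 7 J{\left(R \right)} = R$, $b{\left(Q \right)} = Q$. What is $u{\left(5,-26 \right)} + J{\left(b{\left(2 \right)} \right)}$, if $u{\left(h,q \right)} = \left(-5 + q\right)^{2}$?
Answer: $\frac{6725}{7} \approx 960.71$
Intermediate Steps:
$J{\left(R \right)} = - \frac{R}{7}$
$u{\left(5,-26 \right)} + J{\left(b{\left(2 \right)} \right)} = \left(-5 - 26\right)^{2} - \frac{2}{7} = \left(-31\right)^{2} - \frac{2}{7} = 961 - \frac{2}{7} = \frac{6725}{7}$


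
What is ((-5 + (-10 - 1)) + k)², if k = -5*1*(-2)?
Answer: 36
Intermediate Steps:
k = 10 (k = -5*(-2) = 10)
((-5 + (-10 - 1)) + k)² = ((-5 + (-10 - 1)) + 10)² = ((-5 - 11) + 10)² = (-16 + 10)² = (-6)² = 36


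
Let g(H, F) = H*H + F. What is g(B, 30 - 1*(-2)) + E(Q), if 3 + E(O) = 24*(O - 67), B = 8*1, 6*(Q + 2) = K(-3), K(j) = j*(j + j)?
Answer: -1491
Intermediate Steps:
K(j) = 2*j² (K(j) = j*(2*j) = 2*j²)
Q = 1 (Q = -2 + (2*(-3)²)/6 = -2 + (2*9)/6 = -2 + (⅙)*18 = -2 + 3 = 1)
B = 8
E(O) = -1611 + 24*O (E(O) = -3 + 24*(O - 67) = -3 + 24*(-67 + O) = -3 + (-1608 + 24*O) = -1611 + 24*O)
g(H, F) = F + H² (g(H, F) = H² + F = F + H²)
g(B, 30 - 1*(-2)) + E(Q) = ((30 - 1*(-2)) + 8²) + (-1611 + 24*1) = ((30 + 2) + 64) + (-1611 + 24) = (32 + 64) - 1587 = 96 - 1587 = -1491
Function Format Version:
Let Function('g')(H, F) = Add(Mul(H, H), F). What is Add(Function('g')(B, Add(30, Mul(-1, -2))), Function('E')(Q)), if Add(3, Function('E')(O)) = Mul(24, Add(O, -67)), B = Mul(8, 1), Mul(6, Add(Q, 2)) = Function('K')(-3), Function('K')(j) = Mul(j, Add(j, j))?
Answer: -1491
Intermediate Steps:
Function('K')(j) = Mul(2, Pow(j, 2)) (Function('K')(j) = Mul(j, Mul(2, j)) = Mul(2, Pow(j, 2)))
Q = 1 (Q = Add(-2, Mul(Rational(1, 6), Mul(2, Pow(-3, 2)))) = Add(-2, Mul(Rational(1, 6), Mul(2, 9))) = Add(-2, Mul(Rational(1, 6), 18)) = Add(-2, 3) = 1)
B = 8
Function('E')(O) = Add(-1611, Mul(24, O)) (Function('E')(O) = Add(-3, Mul(24, Add(O, -67))) = Add(-3, Mul(24, Add(-67, O))) = Add(-3, Add(-1608, Mul(24, O))) = Add(-1611, Mul(24, O)))
Function('g')(H, F) = Add(F, Pow(H, 2)) (Function('g')(H, F) = Add(Pow(H, 2), F) = Add(F, Pow(H, 2)))
Add(Function('g')(B, Add(30, Mul(-1, -2))), Function('E')(Q)) = Add(Add(Add(30, Mul(-1, -2)), Pow(8, 2)), Add(-1611, Mul(24, 1))) = Add(Add(Add(30, 2), 64), Add(-1611, 24)) = Add(Add(32, 64), -1587) = Add(96, -1587) = -1491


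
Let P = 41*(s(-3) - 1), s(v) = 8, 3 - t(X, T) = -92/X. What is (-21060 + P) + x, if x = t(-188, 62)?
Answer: -976213/47 ≈ -20771.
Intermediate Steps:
t(X, T) = 3 + 92/X (t(X, T) = 3 - (-92)/X = 3 + 92/X)
x = 118/47 (x = 3 + 92/(-188) = 3 + 92*(-1/188) = 3 - 23/47 = 118/47 ≈ 2.5106)
P = 287 (P = 41*(8 - 1) = 41*7 = 287)
(-21060 + P) + x = (-21060 + 287) + 118/47 = -20773 + 118/47 = -976213/47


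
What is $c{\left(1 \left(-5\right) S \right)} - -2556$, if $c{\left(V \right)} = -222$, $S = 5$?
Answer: $2334$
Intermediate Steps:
$c{\left(1 \left(-5\right) S \right)} - -2556 = -222 - -2556 = -222 + 2556 = 2334$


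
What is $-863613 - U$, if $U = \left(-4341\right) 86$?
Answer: $-490287$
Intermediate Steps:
$U = -373326$
$-863613 - U = -863613 - -373326 = -863613 + 373326 = -490287$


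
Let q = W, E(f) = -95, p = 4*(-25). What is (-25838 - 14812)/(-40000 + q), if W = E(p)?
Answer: 2710/2673 ≈ 1.0138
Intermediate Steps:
p = -100
W = -95
q = -95
(-25838 - 14812)/(-40000 + q) = (-25838 - 14812)/(-40000 - 95) = -40650/(-40095) = -40650*(-1/40095) = 2710/2673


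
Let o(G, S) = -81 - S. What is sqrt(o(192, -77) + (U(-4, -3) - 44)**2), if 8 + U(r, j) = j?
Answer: sqrt(3021) ≈ 54.964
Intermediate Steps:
U(r, j) = -8 + j
sqrt(o(192, -77) + (U(-4, -3) - 44)**2) = sqrt((-81 - 1*(-77)) + ((-8 - 3) - 44)**2) = sqrt((-81 + 77) + (-11 - 44)**2) = sqrt(-4 + (-55)**2) = sqrt(-4 + 3025) = sqrt(3021)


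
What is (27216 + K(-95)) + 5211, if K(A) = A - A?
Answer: 32427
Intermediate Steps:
K(A) = 0
(27216 + K(-95)) + 5211 = (27216 + 0) + 5211 = 27216 + 5211 = 32427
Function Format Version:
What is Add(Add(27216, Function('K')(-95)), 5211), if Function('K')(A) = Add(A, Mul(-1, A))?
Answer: 32427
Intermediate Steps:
Function('K')(A) = 0
Add(Add(27216, Function('K')(-95)), 5211) = Add(Add(27216, 0), 5211) = Add(27216, 5211) = 32427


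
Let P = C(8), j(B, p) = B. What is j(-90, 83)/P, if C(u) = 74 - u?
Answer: -15/11 ≈ -1.3636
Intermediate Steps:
P = 66 (P = 74 - 1*8 = 74 - 8 = 66)
j(-90, 83)/P = -90/66 = -90*1/66 = -15/11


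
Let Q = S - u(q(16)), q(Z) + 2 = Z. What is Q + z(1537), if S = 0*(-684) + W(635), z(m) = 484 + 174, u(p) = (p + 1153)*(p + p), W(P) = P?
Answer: -31383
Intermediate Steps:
q(Z) = -2 + Z
u(p) = 2*p*(1153 + p) (u(p) = (1153 + p)*(2*p) = 2*p*(1153 + p))
z(m) = 658
S = 635 (S = 0*(-684) + 635 = 0 + 635 = 635)
Q = -32041 (Q = 635 - 2*(-2 + 16)*(1153 + (-2 + 16)) = 635 - 2*14*(1153 + 14) = 635 - 2*14*1167 = 635 - 1*32676 = 635 - 32676 = -32041)
Q + z(1537) = -32041 + 658 = -31383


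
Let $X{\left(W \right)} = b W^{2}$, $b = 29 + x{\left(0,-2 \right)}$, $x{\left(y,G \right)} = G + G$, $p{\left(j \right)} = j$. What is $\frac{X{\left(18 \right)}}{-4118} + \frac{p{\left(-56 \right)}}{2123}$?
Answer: $- \frac{8713454}{4371257} \approx -1.9934$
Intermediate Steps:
$x{\left(y,G \right)} = 2 G$
$b = 25$ ($b = 29 + 2 \left(-2\right) = 29 - 4 = 25$)
$X{\left(W \right)} = 25 W^{2}$
$\frac{X{\left(18 \right)}}{-4118} + \frac{p{\left(-56 \right)}}{2123} = \frac{25 \cdot 18^{2}}{-4118} - \frac{56}{2123} = 25 \cdot 324 \left(- \frac{1}{4118}\right) - \frac{56}{2123} = 8100 \left(- \frac{1}{4118}\right) - \frac{56}{2123} = - \frac{4050}{2059} - \frac{56}{2123} = - \frac{8713454}{4371257}$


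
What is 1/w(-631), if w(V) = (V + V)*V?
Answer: 1/796322 ≈ 1.2558e-6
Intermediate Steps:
w(V) = 2*V² (w(V) = (2*V)*V = 2*V²)
1/w(-631) = 1/(2*(-631)²) = 1/(2*398161) = 1/796322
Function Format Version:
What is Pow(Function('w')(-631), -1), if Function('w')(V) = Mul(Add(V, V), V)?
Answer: Rational(1, 796322) ≈ 1.2558e-6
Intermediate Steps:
Function('w')(V) = Mul(2, Pow(V, 2)) (Function('w')(V) = Mul(Mul(2, V), V) = Mul(2, Pow(V, 2)))
Pow(Function('w')(-631), -1) = Pow(Mul(2, Pow(-631, 2)), -1) = Pow(Mul(2, 398161), -1) = Pow(796322, -1) = Rational(1, 796322)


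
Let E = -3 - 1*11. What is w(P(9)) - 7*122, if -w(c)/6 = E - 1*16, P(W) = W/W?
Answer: -674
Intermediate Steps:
P(W) = 1
E = -14 (E = -3 - 11 = -14)
w(c) = 180 (w(c) = -6*(-14 - 1*16) = -6*(-14 - 16) = -6*(-30) = 180)
w(P(9)) - 7*122 = 180 - 7*122 = 180 - 854 = -674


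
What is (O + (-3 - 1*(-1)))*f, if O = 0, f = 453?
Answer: -906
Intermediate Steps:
(O + (-3 - 1*(-1)))*f = (0 + (-3 - 1*(-1)))*453 = (0 + (-3 + 1))*453 = (0 - 2)*453 = -2*453 = -906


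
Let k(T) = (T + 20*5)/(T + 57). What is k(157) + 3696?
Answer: 791201/214 ≈ 3697.2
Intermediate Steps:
k(T) = (100 + T)/(57 + T) (k(T) = (T + 100)/(57 + T) = (100 + T)/(57 + T))
k(157) + 3696 = (100 + 157)/(57 + 157) + 3696 = 257/214 + 3696 = 791201/214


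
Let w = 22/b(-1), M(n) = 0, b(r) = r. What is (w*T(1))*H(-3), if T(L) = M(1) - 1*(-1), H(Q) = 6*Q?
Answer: 396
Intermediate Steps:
T(L) = 1 (T(L) = 0 - 1*(-1) = 0 + 1 = 1)
w = -22 (w = 22/(-1) = 22*(-1) = -22)
(w*T(1))*H(-3) = (-22*1)*(6*(-3)) = -22*(-18) = 396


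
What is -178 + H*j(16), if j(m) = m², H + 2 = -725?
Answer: -186290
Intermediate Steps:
H = -727 (H = -2 - 725 = -727)
-178 + H*j(16) = -178 - 727*16² = -178 - 727*256 = -178 - 186112 = -186290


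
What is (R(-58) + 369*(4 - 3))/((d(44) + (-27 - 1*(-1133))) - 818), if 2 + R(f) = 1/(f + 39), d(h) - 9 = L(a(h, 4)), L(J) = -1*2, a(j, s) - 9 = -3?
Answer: 6972/5605 ≈ 1.2439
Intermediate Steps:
a(j, s) = 6 (a(j, s) = 9 - 3 = 6)
L(J) = -2
d(h) = 7 (d(h) = 9 - 2 = 7)
R(f) = -2 + 1/(39 + f) (R(f) = -2 + 1/(f + 39) = -2 + 1/(39 + f))
(R(-58) + 369*(4 - 3))/((d(44) + (-27 - 1*(-1133))) - 818) = ((-77 - 2*(-58))/(39 - 58) + 369*(4 - 3))/((7 + (-27 - 1*(-1133))) - 818) = ((-77 + 116)/(-19) + 369*1)/((7 + (-27 + 1133)) - 818) = (-1/19*39 + 369)/((7 + 1106) - 818) = (-39/19 + 369)/(1113 - 818) = (6972/19)/295 = (6972/19)*(1/295) = 6972/5605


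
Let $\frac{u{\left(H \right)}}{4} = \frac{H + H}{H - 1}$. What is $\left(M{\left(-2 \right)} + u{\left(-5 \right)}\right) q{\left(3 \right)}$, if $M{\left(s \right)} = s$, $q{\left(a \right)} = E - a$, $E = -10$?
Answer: $- \frac{182}{3} \approx -60.667$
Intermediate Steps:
$q{\left(a \right)} = -10 - a$
$u{\left(H \right)} = \frac{8 H}{-1 + H}$ ($u{\left(H \right)} = 4 \frac{H + H}{H - 1} = 4 \frac{2 H}{-1 + H} = \frac{8 H}{-1 + H}$)
$\left(M{\left(-2 \right)} + u{\left(-5 \right)}\right) q{\left(3 \right)} = \left(-2 + 8 \left(-5\right) \frac{1}{-1 - 5}\right) \left(-10 - 3\right) = \left(-2 + 8 \left(-5\right) \frac{1}{-6}\right) \left(-10 - 3\right) = \left(-2 + 8 \left(-5\right) \left(- \frac{1}{6}\right)\right) \left(-13\right) = \left(-2 + \frac{20}{3}\right) \left(-13\right) = \frac{14}{3} \left(-13\right) = - \frac{182}{3}$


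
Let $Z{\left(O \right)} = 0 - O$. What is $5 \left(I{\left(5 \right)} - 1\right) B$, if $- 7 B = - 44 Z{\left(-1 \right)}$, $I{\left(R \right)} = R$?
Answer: $\frac{880}{7} \approx 125.71$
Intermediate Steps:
$Z{\left(O \right)} = - O$
$B = \frac{44}{7}$ ($B = - \frac{\left(-44\right) \left(\left(-1\right) \left(-1\right)\right)}{7} = - \frac{\left(-44\right) 1}{7} = \left(- \frac{1}{7}\right) \left(-44\right) = \frac{44}{7} \approx 6.2857$)
$5 \left(I{\left(5 \right)} - 1\right) B = 5 \left(5 - 1\right) \frac{44}{7} = 5 \cdot 4 \cdot \frac{44}{7} = 20 \cdot \frac{44}{7} = \frac{880}{7}$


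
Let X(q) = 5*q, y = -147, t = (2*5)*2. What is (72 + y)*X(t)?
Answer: -7500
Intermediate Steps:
t = 20 (t = 10*2 = 20)
(72 + y)*X(t) = (72 - 147)*(5*20) = -75*100 = -7500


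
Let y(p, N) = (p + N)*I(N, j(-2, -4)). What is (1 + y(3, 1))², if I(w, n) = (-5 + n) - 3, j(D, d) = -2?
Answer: 1521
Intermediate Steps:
I(w, n) = -8 + n
y(p, N) = -10*N - 10*p (y(p, N) = (p + N)*(-8 - 2) = (N + p)*(-10) = -10*N - 10*p)
(1 + y(3, 1))² = (1 + (-10*1 - 10*3))² = (1 + (-10 - 30))² = (1 - 40)² = (-39)² = 1521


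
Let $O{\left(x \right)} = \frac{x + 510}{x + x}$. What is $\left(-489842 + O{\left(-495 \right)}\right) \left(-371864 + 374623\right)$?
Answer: $- \frac{89197291907}{66} \approx -1.3515 \cdot 10^{9}$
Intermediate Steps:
$O{\left(x \right)} = \frac{510 + x}{2 x}$
$\left(-489842 + O{\left(-495 \right)}\right) \left(-371864 + 374623\right) = \left(-489842 + \frac{510 - 495}{2 \left(-495\right)}\right) \left(-371864 + 374623\right) = \left(-489842 + \frac{1}{2} \left(- \frac{1}{495}\right) 15\right) 2759 = \left(-489842 - \frac{1}{66}\right) 2759 = \left(- \frac{32329573}{66}\right) 2759 = - \frac{89197291907}{66}$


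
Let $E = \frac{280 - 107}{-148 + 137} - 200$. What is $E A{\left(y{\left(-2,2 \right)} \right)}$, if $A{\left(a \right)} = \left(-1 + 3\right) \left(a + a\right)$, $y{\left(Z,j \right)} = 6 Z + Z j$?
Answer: $\frac{151872}{11} \approx 13807.0$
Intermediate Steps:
$A{\left(a \right)} = 4 a$ ($A{\left(a \right)} = 2 \cdot 2 a = 4 a$)
$E = - \frac{2373}{11}$ ($E = \frac{173}{-11} - 200 = 173 \left(- \frac{1}{11}\right) - 200 = - \frac{173}{11} - 200 = - \frac{2373}{11} \approx -215.73$)
$E A{\left(y{\left(-2,2 \right)} \right)} = - \frac{2373 \cdot 4 \left(- 2 \left(6 + 2\right)\right)}{11} = - \frac{2373 \cdot 4 \left(\left(-2\right) 8\right)}{11} = - \frac{2373 \cdot 4 \left(-16\right)}{11} = \left(- \frac{2373}{11}\right) \left(-64\right) = \frac{151872}{11}$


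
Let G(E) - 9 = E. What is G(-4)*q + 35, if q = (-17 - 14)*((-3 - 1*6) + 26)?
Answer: -2600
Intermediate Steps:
G(E) = 9 + E
q = -527 (q = -31*((-3 - 6) + 26) = -31*(-9 + 26) = -31*17 = -527)
G(-4)*q + 35 = (9 - 4)*(-527) + 35 = 5*(-527) + 35 = -2635 + 35 = -2600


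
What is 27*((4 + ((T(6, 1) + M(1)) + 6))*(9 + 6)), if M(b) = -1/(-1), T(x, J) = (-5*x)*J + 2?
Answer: -6885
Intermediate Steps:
T(x, J) = 2 - 5*J*x (T(x, J) = -5*J*x + 2 = 2 - 5*J*x)
M(b) = 1 (M(b) = -1*(-1) = 1)
27*((4 + ((T(6, 1) + M(1)) + 6))*(9 + 6)) = 27*((4 + (((2 - 5*1*6) + 1) + 6))*(9 + 6)) = 27*((4 + (((2 - 30) + 1) + 6))*15) = 27*((4 + ((-28 + 1) + 6))*15) = 27*((4 + (-27 + 6))*15) = 27*((4 - 21)*15) = 27*(-17*15) = 27*(-255) = -6885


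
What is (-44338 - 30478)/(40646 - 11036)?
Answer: -5344/2115 ≈ -2.5267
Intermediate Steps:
(-44338 - 30478)/(40646 - 11036) = -74816/29610 = -74816*1/29610 = -5344/2115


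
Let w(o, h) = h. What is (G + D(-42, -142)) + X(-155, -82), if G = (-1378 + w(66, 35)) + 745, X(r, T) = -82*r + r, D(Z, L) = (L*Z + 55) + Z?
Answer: 17934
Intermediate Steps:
D(Z, L) = 55 + Z + L*Z (D(Z, L) = (55 + L*Z) + Z = 55 + Z + L*Z)
X(r, T) = -81*r
G = -598 (G = (-1378 + 35) + 745 = -1343 + 745 = -598)
(G + D(-42, -142)) + X(-155, -82) = (-598 + (55 - 42 - 142*(-42))) - 81*(-155) = (-598 + (55 - 42 + 5964)) + 12555 = (-598 + 5977) + 12555 = 5379 + 12555 = 17934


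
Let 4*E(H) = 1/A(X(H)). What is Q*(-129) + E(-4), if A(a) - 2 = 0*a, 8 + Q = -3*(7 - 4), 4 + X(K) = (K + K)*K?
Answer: 17545/8 ≈ 2193.1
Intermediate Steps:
X(K) = -4 + 2*K**2 (X(K) = -4 + (K + K)*K = -4 + (2*K)*K = -4 + 2*K**2)
Q = -17 (Q = -8 - 3*(7 - 4) = -8 - 3*3 = -8 - 9 = -17)
A(a) = 2 (A(a) = 2 + 0*a = 2 + 0 = 2)
E(H) = 1/8 (E(H) = (1/4)/2 = (1/4)*(1/2) = 1/8)
Q*(-129) + E(-4) = -17*(-129) + 1/8 = 2193 + 1/8 = 17545/8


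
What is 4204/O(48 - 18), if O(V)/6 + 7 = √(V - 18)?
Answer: -14714/111 - 4204*√3/111 ≈ -198.16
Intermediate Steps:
O(V) = -42 + 6*√(-18 + V) (O(V) = -42 + 6*√(V - 18) = -42 + 6*√(-18 + V))
4204/O(48 - 18) = 4204/(-42 + 6*√(-18 + (48 - 18))) = 4204/(-42 + 6*√(-18 + 30)) = 4204/(-42 + 6*√12) = 4204/(-42 + 6*(2*√3)) = 4204/(-42 + 12*√3)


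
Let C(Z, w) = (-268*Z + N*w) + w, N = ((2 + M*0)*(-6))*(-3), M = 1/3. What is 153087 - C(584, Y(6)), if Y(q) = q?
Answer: 309377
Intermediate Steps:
M = 1/3 ≈ 0.33333
N = 36 (N = ((2 + (1/3)*0)*(-6))*(-3) = ((2 + 0)*(-6))*(-3) = (2*(-6))*(-3) = -12*(-3) = 36)
C(Z, w) = -268*Z + 37*w (C(Z, w) = (-268*Z + 36*w) + w = -268*Z + 37*w)
153087 - C(584, Y(6)) = 153087 - (-268*584 + 37*6) = 153087 - (-156512 + 222) = 153087 - 1*(-156290) = 153087 + 156290 = 309377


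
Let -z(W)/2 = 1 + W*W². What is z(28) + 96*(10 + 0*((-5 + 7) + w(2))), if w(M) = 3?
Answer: -42946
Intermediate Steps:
z(W) = -2 - 2*W³ (z(W) = -2*(1 + W*W²) = -2*(1 + W³) = -2 - 2*W³)
z(28) + 96*(10 + 0*((-5 + 7) + w(2))) = (-2 - 2*28³) + 96*(10 + 0*((-5 + 7) + 3)) = (-2 - 2*21952) + 96*(10 + 0*(2 + 3)) = (-2 - 43904) + 96*(10 + 0*5) = -43906 + 96*(10 + 0) = -43906 + 96*10 = -43906 + 960 = -42946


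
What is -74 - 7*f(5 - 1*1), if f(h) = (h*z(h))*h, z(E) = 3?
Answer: -410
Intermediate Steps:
f(h) = 3*h**2 (f(h) = (h*3)*h = (3*h)*h = 3*h**2)
-74 - 7*f(5 - 1*1) = -74 - 21*(5 - 1*1)**2 = -74 - 21*(5 - 1)**2 = -74 - 21*4**2 = -74 - 21*16 = -74 - 7*48 = -74 - 336 = -410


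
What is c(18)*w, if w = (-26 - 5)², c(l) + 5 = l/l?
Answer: -3844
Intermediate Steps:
c(l) = -4 (c(l) = -5 + l/l = -5 + 1 = -4)
w = 961 (w = (-31)² = 961)
c(18)*w = -4*961 = -3844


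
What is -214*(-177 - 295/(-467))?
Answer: 17625896/467 ≈ 37743.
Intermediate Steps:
-214*(-177 - 295/(-467)) = -214*(-177 - 295*(-1/467)) = -214*(-177 + 295/467) = -214*(-82364/467) = 17625896/467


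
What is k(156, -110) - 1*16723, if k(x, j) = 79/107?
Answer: -1789282/107 ≈ -16722.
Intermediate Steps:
k(x, j) = 79/107 (k(x, j) = 79*(1/107) = 79/107)
k(156, -110) - 1*16723 = 79/107 - 1*16723 = 79/107 - 16723 = -1789282/107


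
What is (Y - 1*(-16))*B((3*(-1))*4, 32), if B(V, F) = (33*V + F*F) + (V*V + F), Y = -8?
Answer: 6432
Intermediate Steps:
B(V, F) = F + F² + V² + 33*V (B(V, F) = (33*V + F²) + (V² + F) = (F² + 33*V) + (F + V²) = F + F² + V² + 33*V)
(Y - 1*(-16))*B((3*(-1))*4, 32) = (-8 - 1*(-16))*(32 + 32² + ((3*(-1))*4)² + 33*((3*(-1))*4)) = (-8 + 16)*(32 + 1024 + (-3*4)² + 33*(-3*4)) = 8*(32 + 1024 + (-12)² + 33*(-12)) = 8*(32 + 1024 + 144 - 396) = 8*804 = 6432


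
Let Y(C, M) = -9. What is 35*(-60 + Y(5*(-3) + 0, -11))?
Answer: -2415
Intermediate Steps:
35*(-60 + Y(5*(-3) + 0, -11)) = 35*(-60 - 9) = 35*(-69) = -2415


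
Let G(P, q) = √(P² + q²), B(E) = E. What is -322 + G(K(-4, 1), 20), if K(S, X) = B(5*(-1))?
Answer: -322 + 5*√17 ≈ -301.38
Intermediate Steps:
K(S, X) = -5 (K(S, X) = 5*(-1) = -5)
-322 + G(K(-4, 1), 20) = -322 + √((-5)² + 20²) = -322 + √(25 + 400) = -322 + √425 = -322 + 5*√17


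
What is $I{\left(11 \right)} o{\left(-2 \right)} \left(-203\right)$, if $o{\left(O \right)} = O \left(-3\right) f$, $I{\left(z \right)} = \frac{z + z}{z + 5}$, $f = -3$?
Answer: $\frac{20097}{4} \approx 5024.3$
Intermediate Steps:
$I{\left(z \right)} = \frac{2 z}{5 + z}$
$o{\left(O \right)} = 9 O$ ($o{\left(O \right)} = O \left(-3\right) \left(-3\right) = - 3 O \left(-3\right) = 9 O$)
$I{\left(11 \right)} o{\left(-2 \right)} \left(-203\right) = 2 \cdot 11 \frac{1}{5 + 11} \cdot 9 \left(-2\right) \left(-203\right) = 2 \cdot 11 \cdot \frac{1}{16} \left(-18\right) \left(-203\right) = \frac{11}{8} \left(-18\right) \left(-203\right) = \left(- \frac{99}{4}\right) \left(-203\right) = \frac{20097}{4}$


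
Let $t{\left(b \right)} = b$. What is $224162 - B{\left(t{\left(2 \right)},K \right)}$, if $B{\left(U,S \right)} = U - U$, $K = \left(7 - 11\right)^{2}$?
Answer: $224162$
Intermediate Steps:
$K = 16$ ($K = \left(-4\right)^{2} = 16$)
$B{\left(U,S \right)} = 0$
$224162 - B{\left(t{\left(2 \right)},K \right)} = 224162 - 0 = 224162 + 0 = 224162$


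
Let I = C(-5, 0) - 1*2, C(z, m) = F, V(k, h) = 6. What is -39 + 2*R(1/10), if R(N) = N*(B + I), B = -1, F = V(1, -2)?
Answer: -192/5 ≈ -38.400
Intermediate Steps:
F = 6
C(z, m) = 6
I = 4 (I = 6 - 1*2 = 6 - 2 = 4)
R(N) = 3*N (R(N) = N*(-1 + 4) = N*3 = 3*N)
-39 + 2*R(1/10) = -39 + 2*(3/10) = -39 + 3/5 = -192/5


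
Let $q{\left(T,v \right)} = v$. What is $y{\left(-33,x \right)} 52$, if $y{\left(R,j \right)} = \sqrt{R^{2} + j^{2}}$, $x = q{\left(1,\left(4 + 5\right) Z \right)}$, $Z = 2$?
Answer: $156 \sqrt{157} \approx 1954.7$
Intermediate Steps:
$x = 18$ ($x = \left(4 + 5\right) 2 = 9 \cdot 2 = 18$)
$y{\left(-33,x \right)} 52 = \sqrt{\left(-33\right)^{2} + 18^{2}} \cdot 52 = \sqrt{1089 + 324} \cdot 52 = \sqrt{1413} \cdot 52 = 3 \sqrt{157} \cdot 52 = 156 \sqrt{157}$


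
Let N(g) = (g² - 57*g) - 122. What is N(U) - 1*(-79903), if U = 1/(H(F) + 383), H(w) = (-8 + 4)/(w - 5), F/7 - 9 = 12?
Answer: 58986010687725/739350481 ≈ 79781.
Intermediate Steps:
F = 147 (F = 63 + 7*12 = 63 + 84 = 147)
H(w) = -4/(-5 + w)
U = 71/27191 (U = 1/(-4/(-5 + 147) + 383) = 1/(-4/142 + 383) = 1/(-4*1/142 + 383) = 1/(-2/71 + 383) = 1/(27191/71) = 71/27191 ≈ 0.0026112)
N(g) = -122 + g² - 57*g
N(U) - 1*(-79903) = (-122 + (71/27191)² - 57*71/27191) - 1*(-79903) = (-122 + 5041/739350481 - 4047/27191) + 79903 = -90310795618/739350481 + 79903 = 58986010687725/739350481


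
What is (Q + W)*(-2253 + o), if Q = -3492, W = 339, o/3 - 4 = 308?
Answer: 4152501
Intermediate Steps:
o = 936 (o = 12 + 3*308 = 12 + 924 = 936)
(Q + W)*(-2253 + o) = (-3492 + 339)*(-2253 + 936) = -3153*(-1317) = 4152501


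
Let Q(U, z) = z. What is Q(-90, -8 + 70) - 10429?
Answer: -10367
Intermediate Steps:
Q(-90, -8 + 70) - 10429 = (-8 + 70) - 10429 = 62 - 10429 = -10367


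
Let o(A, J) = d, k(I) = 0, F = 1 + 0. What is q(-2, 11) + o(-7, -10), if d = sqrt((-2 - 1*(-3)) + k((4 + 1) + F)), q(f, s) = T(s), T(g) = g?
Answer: 12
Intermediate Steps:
F = 1
q(f, s) = s
d = 1 (d = sqrt((-2 - 1*(-3)) + 0) = sqrt((-2 + 3) + 0) = sqrt(1 + 0) = sqrt(1) = 1)
o(A, J) = 1
q(-2, 11) + o(-7, -10) = 11 + 1 = 12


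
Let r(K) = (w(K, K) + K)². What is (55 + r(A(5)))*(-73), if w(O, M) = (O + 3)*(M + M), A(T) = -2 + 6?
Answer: -266815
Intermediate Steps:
A(T) = 4
w(O, M) = 2*M*(3 + O) (w(O, M) = (3 + O)*(2*M) = 2*M*(3 + O))
r(K) = (K + 2*K*(3 + K))² (r(K) = (2*K*(3 + K) + K)² = (K + 2*K*(3 + K))²)
(55 + r(A(5)))*(-73) = (55 + 4²*(7 + 2*4)²)*(-73) = (55 + 16*(7 + 8)²)*(-73) = (55 + 16*15²)*(-73) = (55 + 16*225)*(-73) = (55 + 3600)*(-73) = 3655*(-73) = -266815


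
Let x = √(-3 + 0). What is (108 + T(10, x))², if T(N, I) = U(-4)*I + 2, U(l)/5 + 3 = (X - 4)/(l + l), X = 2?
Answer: 184525/16 - 3025*I*√3 ≈ 11533.0 - 5239.5*I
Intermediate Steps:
U(l) = -15 - 5/l (U(l) = -15 + 5*((2 - 4)/(l + l)) = -15 + 5*(-2*1/(2*l)) = -15 + 5*(-1/l) = -15 - 5/l)
x = I*√3 (x = √(-3) = I*√3 ≈ 1.732*I)
T(N, I) = 2 - 55*I/4 (T(N, I) = (-15 - 5/(-4))*I + 2 = (-15 - 5*(-¼))*I + 2 = (-15 + 5/4)*I + 2 = -55*I/4 + 2 = 2 - 55*I/4)
(108 + T(10, x))² = (108 + (2 - 55*I*√3/4))² = (110 - 55*I*√3/4)²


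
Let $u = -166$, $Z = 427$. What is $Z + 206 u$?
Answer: $-33769$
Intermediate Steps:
$Z + 206 u = 427 + 206 \left(-166\right) = 427 - 34196 = -33769$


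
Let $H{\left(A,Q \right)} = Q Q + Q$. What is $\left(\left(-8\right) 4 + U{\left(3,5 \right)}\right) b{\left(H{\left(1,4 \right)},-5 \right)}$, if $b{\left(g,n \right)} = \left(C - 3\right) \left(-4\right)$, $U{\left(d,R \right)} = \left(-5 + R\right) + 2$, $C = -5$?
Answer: $-960$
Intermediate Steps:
$U{\left(d,R \right)} = -3 + R$
$H{\left(A,Q \right)} = Q + Q^{2}$ ($H{\left(A,Q \right)} = Q^{2} + Q = Q + Q^{2}$)
$b{\left(g,n \right)} = 32$ ($b{\left(g,n \right)} = \left(-5 - 3\right) \left(-4\right) = \left(-8\right) \left(-4\right) = 32$)
$\left(\left(-8\right) 4 + U{\left(3,5 \right)}\right) b{\left(H{\left(1,4 \right)},-5 \right)} = \left(\left(-8\right) 4 + \left(-3 + 5\right)\right) 32 = \left(-32 + 2\right) 32 = \left(-30\right) 32 = -960$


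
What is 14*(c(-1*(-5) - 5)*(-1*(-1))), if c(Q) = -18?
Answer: -252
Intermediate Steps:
14*(c(-1*(-5) - 5)*(-1*(-1))) = 14*(-(-18)*(-1)) = 14*(-18*1) = 14*(-18) = -252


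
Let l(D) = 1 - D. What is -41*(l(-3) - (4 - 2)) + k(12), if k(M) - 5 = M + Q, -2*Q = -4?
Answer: -63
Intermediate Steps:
Q = 2 (Q = -1/2*(-4) = 2)
k(M) = 7 + M (k(M) = 5 + (M + 2) = 5 + (2 + M) = 7 + M)
-41*(l(-3) - (4 - 2)) + k(12) = -41*((1 - 1*(-3)) - (4 - 2)) + (7 + 12) = -41*((1 + 3) - 1*2) + 19 = -41*(4 - 2) + 19 = -41*2 + 19 = -82 + 19 = -63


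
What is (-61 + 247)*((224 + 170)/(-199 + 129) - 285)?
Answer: -1891992/35 ≈ -54057.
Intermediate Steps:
(-61 + 247)*((224 + 170)/(-199 + 129) - 285) = 186*(394/(-70) - 285) = 186*(394*(-1/70) - 285) = 186*(-197/35 - 285) = 186*(-10172/35) = -1891992/35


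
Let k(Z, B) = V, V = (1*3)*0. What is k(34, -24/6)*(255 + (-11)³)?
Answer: 0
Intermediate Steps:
V = 0 (V = 3*0 = 0)
k(Z, B) = 0
k(34, -24/6)*(255 + (-11)³) = 0*(255 + (-11)³) = 0*(255 - 1331) = 0*(-1076) = 0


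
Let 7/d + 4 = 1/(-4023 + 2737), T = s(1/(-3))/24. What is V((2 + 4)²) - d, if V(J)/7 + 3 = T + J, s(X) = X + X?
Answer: 2051137/8820 ≈ 232.56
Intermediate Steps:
s(X) = 2*X
T = -1/36 (T = (2/(-3))/24 = (2*(-⅓))*(1/24) = -⅔*1/24 = -1/36 ≈ -0.027778)
V(J) = -763/36 + 7*J (V(J) = -21 + 7*(-1/36 + J) = -21 + (-7/36 + 7*J) = -763/36 + 7*J)
d = -1286/735 (d = 7/(-4 + 1/(-4023 + 2737)) = 7/(-4 + 1/(-1286)) = 7/(-4 - 1/1286) = 7/(-5145/1286) = 7*(-1286/5145) = -1286/735 ≈ -1.7497)
V((2 + 4)²) - d = (-763/36 + 7*(2 + 4)²) - 1*(-1286/735) = (-763/36 + 7*6²) + 1286/735 = (-763/36 + 7*36) + 1286/735 = (-763/36 + 252) + 1286/735 = 8309/36 + 1286/735 = 2051137/8820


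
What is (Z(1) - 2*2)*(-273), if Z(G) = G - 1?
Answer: 1092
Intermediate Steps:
Z(G) = -1 + G
(Z(1) - 2*2)*(-273) = ((-1 + 1) - 2*2)*(-273) = (0 - 4)*(-273) = -4*(-273) = 1092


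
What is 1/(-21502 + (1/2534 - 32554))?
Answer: -2534/136977903 ≈ -1.8499e-5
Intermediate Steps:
1/(-21502 + (1/2534 - 32554)) = 1/(-21502 - 82491835/2534) = 1/(-136977903/2534) = -2534/136977903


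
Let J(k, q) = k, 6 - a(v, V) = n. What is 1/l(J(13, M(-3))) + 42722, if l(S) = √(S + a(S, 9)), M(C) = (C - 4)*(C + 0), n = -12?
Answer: 42722 + √31/31 ≈ 42722.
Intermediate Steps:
a(v, V) = 18 (a(v, V) = 6 - 1*(-12) = 6 + 12 = 18)
M(C) = C*(-4 + C) (M(C) = (-4 + C)*C = C*(-4 + C))
l(S) = √(18 + S) (l(S) = √(S + 18) = √(18 + S))
1/l(J(13, M(-3))) + 42722 = 1/(√(18 + 13)) + 42722 = 1/(√31) + 42722 = √31/31 + 42722 = 42722 + √31/31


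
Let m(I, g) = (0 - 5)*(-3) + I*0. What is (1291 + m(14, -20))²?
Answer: 1705636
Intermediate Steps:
m(I, g) = 15 (m(I, g) = -5*(-3) + 0 = 15 + 0 = 15)
(1291 + m(14, -20))² = (1291 + 15)² = 1306² = 1705636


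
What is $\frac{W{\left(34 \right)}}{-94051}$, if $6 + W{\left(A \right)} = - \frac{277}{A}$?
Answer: $\frac{481}{3197734} \approx 0.00015042$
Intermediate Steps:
$W{\left(A \right)} = -6 - \frac{277}{A}$
$\frac{W{\left(34 \right)}}{-94051} = \frac{-6 - \frac{277}{34}}{-94051} = \left(-6 - \frac{277}{34}\right) \left(- \frac{1}{94051}\right) = \left(- \frac{481}{34}\right) \left(- \frac{1}{94051}\right) = \frac{481}{3197734}$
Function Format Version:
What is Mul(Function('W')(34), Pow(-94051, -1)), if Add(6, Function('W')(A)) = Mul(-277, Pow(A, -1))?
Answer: Rational(481, 3197734) ≈ 0.00015042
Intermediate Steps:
Function('W')(A) = Add(-6, Mul(-277, Pow(A, -1)))
Mul(Function('W')(34), Pow(-94051, -1)) = Mul(Add(-6, Mul(-277, Pow(34, -1))), Pow(-94051, -1)) = Mul(Add(-6, Mul(-277, Rational(1, 34))), Rational(-1, 94051)) = Mul(Add(-6, Rational(-277, 34)), Rational(-1, 94051)) = Mul(Rational(-481, 34), Rational(-1, 94051)) = Rational(481, 3197734)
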